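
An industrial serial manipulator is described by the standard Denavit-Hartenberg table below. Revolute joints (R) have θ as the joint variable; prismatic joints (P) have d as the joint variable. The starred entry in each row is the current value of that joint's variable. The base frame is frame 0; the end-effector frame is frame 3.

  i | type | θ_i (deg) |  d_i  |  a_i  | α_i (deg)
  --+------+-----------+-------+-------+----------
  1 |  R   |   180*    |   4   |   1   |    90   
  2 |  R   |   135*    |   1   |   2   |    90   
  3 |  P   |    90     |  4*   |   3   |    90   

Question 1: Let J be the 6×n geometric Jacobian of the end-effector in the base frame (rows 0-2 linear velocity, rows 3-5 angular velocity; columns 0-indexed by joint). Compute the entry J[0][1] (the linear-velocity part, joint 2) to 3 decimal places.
4.243

axis z_1 = (0.0000,1.0000,0.0000); lever o_n−o_1 = (-1.4142,4.0000,4.2426)
cross product → J_v[:, 1] = (4.2426,-0.0000,1.4142)
J_ω[:, 1] = z_1
entry J[0][1] = 4.2426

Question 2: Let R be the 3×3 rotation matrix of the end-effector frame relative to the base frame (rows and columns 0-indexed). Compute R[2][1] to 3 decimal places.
End-effector y-axis (col 1 of R) = (-0.7071,0.0000,0.7071)
R[2][1] = 0.7071

0.707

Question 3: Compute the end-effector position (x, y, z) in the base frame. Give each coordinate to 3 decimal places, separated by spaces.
after link 1: o_1 = (-1.0000, 0.0000, 4.0000)
after link 2: o_2 = (0.4142, 1.0000, 5.4142)
after link 3: o_3 = (-2.4142, 4.0000, 8.2426)

-2.414 4.000 8.243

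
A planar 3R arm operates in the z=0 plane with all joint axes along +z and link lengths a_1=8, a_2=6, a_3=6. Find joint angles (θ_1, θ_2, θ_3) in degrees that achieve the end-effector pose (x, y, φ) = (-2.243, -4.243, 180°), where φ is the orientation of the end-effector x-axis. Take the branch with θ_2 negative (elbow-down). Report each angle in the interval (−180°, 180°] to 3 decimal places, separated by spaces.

-0.005 -135.000 -44.995

wrist centre = target − a_3·(cos φ, sin φ) = (3.7570, -4.2430)
cos θ_2 = (32.1181−8²−6²)/(2·8·6) = -0.7071; θ_2 = -134.9997° (elbow-down)
β = atan2(-4.2430,3.7570) = -48.4764°; ψ = atan2(-4.2427,3.7574) = -48.4713°
θ_1 = β − ψ = -0.0051°
θ_3 = φ − θ_1 − θ_2 = -44.9951° (wrapped to (-180°,180°])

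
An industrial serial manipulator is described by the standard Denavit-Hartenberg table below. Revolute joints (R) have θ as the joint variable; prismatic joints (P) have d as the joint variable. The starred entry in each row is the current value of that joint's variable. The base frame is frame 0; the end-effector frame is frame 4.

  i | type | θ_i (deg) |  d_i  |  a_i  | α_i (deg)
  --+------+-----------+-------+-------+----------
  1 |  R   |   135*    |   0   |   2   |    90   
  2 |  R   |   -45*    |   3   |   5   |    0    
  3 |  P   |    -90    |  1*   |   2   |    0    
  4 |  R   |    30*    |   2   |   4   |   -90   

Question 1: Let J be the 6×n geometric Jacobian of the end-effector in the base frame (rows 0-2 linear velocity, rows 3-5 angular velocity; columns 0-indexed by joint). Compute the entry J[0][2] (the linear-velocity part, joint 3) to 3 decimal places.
prismatic axis z_2 = (0.7071,0.7071,0.0000)
J_v[:, 2] = z_2; J_ω[:, 2] = (0,0,0)
entry J[0][2] = 0.7071

0.707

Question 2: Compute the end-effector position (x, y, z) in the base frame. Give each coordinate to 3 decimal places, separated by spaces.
after link 1: o_1 = (-1.4142, 1.4142, 0.0000)
after link 2: o_2 = (-1.7929, 6.0355, -3.5355)
after link 3: o_3 = (-0.0858, 5.7426, -4.9497)
after link 4: o_4 = (2.0605, 6.4248, -8.8135)

2.060 6.425 -8.813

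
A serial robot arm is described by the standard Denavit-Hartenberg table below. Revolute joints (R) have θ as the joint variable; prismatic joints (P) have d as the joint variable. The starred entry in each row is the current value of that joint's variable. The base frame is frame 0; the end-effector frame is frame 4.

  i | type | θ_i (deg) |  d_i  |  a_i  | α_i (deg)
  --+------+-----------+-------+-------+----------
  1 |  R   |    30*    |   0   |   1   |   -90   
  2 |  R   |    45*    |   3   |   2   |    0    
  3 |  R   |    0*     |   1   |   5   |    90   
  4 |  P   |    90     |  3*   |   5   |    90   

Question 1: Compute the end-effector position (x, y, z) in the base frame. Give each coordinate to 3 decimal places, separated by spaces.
after link 1: o_1 = (0.8660, 0.5000, 0.0000)
after link 2: o_2 = (0.5908, 3.8052, -1.4142)
after link 3: o_3 = (3.1526, 6.4390, -4.9497)
after link 4: o_4 = (2.4897, 11.8298, -2.8284)

2.490 11.830 -2.828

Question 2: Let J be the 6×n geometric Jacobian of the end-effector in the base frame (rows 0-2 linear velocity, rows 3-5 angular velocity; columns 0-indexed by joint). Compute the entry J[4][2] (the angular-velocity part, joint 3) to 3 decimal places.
0.866

axis z_2 = (-0.5000,0.8660,0.0000); lever o_n−o_2 = (1.8990,8.0246,-1.4142)
cross product → J_v[:, 2] = (-1.2247,-0.7071,-5.6569)
J_ω[:, 2] = z_2
entry J[4][2] = 0.8660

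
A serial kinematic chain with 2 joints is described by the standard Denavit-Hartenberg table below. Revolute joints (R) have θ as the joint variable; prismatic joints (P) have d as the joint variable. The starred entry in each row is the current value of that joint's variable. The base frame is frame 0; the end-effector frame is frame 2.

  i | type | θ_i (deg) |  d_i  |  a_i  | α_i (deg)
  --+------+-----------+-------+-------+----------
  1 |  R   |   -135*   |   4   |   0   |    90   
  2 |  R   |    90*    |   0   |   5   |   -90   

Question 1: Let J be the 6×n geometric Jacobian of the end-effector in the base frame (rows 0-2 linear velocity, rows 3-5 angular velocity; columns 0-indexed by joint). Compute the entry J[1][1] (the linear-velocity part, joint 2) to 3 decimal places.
3.536

axis z_1 = (-0.7071,0.7071,0.0000); lever o_n−o_1 = (0.0000,-0.0000,5.0000)
cross product → J_v[:, 1] = (3.5355,3.5355,0.0000)
J_ω[:, 1] = z_1
entry J[1][1] = 3.5355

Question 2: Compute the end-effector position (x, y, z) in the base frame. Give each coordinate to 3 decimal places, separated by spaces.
0.000 -0.000 9.000

after link 1: o_1 = (0.0000, 0.0000, 4.0000)
after link 2: o_2 = (0.0000, -0.0000, 9.0000)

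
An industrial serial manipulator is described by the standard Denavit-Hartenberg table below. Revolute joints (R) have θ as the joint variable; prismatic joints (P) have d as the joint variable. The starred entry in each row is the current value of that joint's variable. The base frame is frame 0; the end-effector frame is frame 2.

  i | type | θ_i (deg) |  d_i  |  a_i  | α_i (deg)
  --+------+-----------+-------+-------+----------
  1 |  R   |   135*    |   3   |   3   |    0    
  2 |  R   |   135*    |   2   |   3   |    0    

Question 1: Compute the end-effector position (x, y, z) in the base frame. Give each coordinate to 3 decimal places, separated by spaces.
after link 1: o_1 = (-2.1213, 2.1213, 3.0000)
after link 2: o_2 = (-2.1213, -0.8787, 5.0000)

-2.121 -0.879 5.000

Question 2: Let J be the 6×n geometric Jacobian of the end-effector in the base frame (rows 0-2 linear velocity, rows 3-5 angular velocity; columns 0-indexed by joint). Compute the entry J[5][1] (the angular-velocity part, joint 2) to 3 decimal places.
1.000

axis z_1 = (0.0000,0.0000,1.0000); lever o_n−o_1 = (-0.0000,-3.0000,2.0000)
cross product → J_v[:, 1] = (3.0000,-0.0000,0.0000)
J_ω[:, 1] = z_1
entry J[5][1] = 1.0000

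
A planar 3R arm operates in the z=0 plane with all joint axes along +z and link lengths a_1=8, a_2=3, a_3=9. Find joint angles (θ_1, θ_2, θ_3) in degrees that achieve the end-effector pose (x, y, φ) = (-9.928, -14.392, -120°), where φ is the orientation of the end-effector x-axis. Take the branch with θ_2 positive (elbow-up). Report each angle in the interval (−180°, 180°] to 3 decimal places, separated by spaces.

-150.001 90.007 -60.006

wrist centre = target − a_3·(cos φ, sin φ) = (-5.4280, -6.5978)
cos θ_2 = (72.9938−8²−3²)/(2·8·3) = -0.0001; θ_2 = 90.0074° (elbow-up)
β = atan2(-6.5978,-5.4280) = -129.4442°; ψ = atan2(3.0000,7.9996) = 20.5570°
θ_1 = β − ψ = -150.0012°
θ_3 = φ − θ_1 − θ_2 = -60.0063° (wrapped to (-180°,180°])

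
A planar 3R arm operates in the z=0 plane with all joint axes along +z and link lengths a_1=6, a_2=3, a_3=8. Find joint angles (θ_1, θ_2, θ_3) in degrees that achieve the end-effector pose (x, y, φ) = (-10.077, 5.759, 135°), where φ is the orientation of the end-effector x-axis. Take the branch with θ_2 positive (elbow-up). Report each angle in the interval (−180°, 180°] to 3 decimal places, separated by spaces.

149.999 134.991 -149.991

wrist centre = target − a_3·(cos φ, sin φ) = (-4.4201, 0.1021)
cos θ_2 = (19.5481−6²−3²)/(2·6·3) = -0.7070; θ_2 = 134.9911° (elbow-up)
β = atan2(0.1021,-4.4201) = 178.6762°; ψ = atan2(2.1217,3.8790) = 28.6768°
θ_1 = β − ψ = 149.9994°
θ_3 = φ − θ_1 − θ_2 = -149.9905° (wrapped to (-180°,180°])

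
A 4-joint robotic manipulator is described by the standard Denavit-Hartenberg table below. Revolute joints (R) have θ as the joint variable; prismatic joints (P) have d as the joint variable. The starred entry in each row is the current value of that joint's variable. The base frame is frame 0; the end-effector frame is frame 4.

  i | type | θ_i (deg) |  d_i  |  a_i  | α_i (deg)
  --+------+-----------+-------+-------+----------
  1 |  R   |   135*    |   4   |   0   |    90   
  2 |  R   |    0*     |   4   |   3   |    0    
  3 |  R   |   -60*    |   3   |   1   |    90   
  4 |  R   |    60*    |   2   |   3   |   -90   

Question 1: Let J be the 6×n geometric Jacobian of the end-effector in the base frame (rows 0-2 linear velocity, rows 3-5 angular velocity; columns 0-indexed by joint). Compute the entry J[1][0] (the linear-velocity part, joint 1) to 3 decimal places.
5.006

axis z_0 = ẑ; lever o_n−o_0 = (5.0064,8.5673,0.8349)
cross product → J_v[:, 0] = (-8.5673,5.0064,0.0000)
J_ω[:, 0] = z_0
entry J[1][0] = 5.0064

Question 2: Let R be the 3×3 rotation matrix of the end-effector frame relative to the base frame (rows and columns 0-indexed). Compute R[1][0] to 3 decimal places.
End-effector x-axis (col 0 of R) = (0.4356,0.7891,-0.4330)
R[1][0] = 0.7891

0.789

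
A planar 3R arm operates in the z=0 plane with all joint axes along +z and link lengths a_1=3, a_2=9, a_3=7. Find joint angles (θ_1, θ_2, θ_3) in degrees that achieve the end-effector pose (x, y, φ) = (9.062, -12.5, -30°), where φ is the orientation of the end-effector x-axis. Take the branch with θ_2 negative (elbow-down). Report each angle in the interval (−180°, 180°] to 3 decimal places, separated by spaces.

wrist centre = target − a_3·(cos φ, sin φ) = (2.9998, -9.0000)
cos θ_2 = (89.9989−3²−9²)/(2·3·9) = -0.0000; θ_2 = -90.0011° (elbow-down)
β = atan2(-9.0000,2.9998) = -71.5661°; ψ = atan2(-9.0000,2.9998) = -71.5661°
θ_1 = β − ψ = -0.0000°
θ_3 = φ − θ_1 − θ_2 = 60.0011° (wrapped to (-180°,180°])

-0.000 -90.001 60.001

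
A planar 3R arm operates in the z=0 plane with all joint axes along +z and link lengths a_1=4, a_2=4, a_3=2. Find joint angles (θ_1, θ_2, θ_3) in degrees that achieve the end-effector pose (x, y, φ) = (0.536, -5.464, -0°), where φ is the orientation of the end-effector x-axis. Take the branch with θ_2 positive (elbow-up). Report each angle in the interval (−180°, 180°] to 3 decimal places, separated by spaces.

-150.001 90.003 59.998

wrist centre = target − a_3·(cos φ, sin φ) = (-1.4640, -5.4640)
cos θ_2 = (31.9986−4²−4²)/(2·4·4) = -0.0000; θ_2 = 90.0025° (elbow-up)
β = atan2(-5.4640,-1.4640) = -104.9993°; ψ = atan2(4.0000,3.9998) = 45.0013°
θ_1 = β − ψ = -150.0005°
θ_3 = φ − θ_1 − θ_2 = 59.9980° (wrapped to (-180°,180°])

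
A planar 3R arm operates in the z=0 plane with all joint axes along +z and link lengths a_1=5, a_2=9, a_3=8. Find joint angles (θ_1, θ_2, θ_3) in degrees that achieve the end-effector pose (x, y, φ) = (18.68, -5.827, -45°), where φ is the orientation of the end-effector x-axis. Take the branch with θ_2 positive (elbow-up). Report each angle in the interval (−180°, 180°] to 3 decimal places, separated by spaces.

-30.003 45.008 -60.005

wrist centre = target − a_3·(cos φ, sin φ) = (13.0231, -0.1701)
cos θ_2 = (169.6313−5²−9²)/(2·5·9) = 0.7070; θ_2 = 45.0075° (elbow-up)
β = atan2(-0.1701,13.0231) = -0.7485°; ψ = atan2(6.3648,11.3631) = 29.2544°
θ_1 = β − ψ = -30.0029°
θ_3 = φ − θ_1 − θ_2 = -60.0046° (wrapped to (-180°,180°])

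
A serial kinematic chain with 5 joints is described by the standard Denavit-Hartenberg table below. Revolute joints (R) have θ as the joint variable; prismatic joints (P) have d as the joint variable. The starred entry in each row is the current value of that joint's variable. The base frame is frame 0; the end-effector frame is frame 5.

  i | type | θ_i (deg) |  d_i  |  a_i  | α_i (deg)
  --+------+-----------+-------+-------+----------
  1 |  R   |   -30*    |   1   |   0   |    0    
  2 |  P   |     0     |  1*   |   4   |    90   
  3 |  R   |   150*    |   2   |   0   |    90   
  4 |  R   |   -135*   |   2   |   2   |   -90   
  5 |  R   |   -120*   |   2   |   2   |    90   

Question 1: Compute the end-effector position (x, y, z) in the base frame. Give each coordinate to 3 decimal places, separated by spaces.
after link 1: o_1 = (0.0000, 0.0000, 1.0000)
after link 2: o_2 = (3.4641, -2.0000, 2.0000)
after link 3: o_3 = (2.4641, -3.7321, 2.0000)
after link 4: o_4 = (5.0979, -3.6197, 3.0249)
after link 5: o_5 = (4.6105, -2.5218, 5.5856)

4.610 -2.522 5.586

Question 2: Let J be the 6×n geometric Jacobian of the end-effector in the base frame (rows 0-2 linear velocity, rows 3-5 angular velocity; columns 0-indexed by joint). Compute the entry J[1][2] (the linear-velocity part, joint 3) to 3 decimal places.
axis z_2 = (-0.5000,-0.8660,0.0000); lever o_n−o_2 = (1.1464,-0.5218,3.5856)
cross product → J_v[:, 2] = (-3.1052,1.7928,1.2537)
J_ω[:, 2] = z_2
entry J[1][2] = 1.7928

1.793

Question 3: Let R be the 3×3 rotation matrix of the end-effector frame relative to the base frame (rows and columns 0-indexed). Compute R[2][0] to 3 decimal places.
0.927

End-effector x-axis (col 0 of R) = (-0.0669,-0.3696,0.9268)
R[2][0] = 0.9268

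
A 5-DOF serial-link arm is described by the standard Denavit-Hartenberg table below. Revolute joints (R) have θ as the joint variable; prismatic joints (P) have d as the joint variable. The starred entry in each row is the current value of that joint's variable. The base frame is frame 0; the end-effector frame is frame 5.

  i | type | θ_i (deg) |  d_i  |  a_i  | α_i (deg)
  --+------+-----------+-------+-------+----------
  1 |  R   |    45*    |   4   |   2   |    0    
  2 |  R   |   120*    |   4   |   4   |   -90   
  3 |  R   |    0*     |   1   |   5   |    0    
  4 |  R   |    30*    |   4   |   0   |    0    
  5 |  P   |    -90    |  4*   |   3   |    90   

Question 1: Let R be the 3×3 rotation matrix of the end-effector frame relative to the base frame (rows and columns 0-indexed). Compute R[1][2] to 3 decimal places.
-0.224

End-effector z-axis (col 2 of R) = (0.8365,-0.2241,0.5000)
R[1][2] = -0.2241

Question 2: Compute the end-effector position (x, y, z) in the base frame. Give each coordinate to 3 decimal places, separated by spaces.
after link 1: o_1 = (1.4142, 1.4142, 4.0000)
after link 2: o_2 = (-2.4495, 2.4495, 8.0000)
after link 3: o_3 = (-7.5379, 2.7777, 8.0000)
after link 4: o_4 = (-8.5732, -1.0860, 8.0000)
after link 5: o_5 = (-11.0574, -4.5615, 10.5981)

-11.057 -4.562 10.598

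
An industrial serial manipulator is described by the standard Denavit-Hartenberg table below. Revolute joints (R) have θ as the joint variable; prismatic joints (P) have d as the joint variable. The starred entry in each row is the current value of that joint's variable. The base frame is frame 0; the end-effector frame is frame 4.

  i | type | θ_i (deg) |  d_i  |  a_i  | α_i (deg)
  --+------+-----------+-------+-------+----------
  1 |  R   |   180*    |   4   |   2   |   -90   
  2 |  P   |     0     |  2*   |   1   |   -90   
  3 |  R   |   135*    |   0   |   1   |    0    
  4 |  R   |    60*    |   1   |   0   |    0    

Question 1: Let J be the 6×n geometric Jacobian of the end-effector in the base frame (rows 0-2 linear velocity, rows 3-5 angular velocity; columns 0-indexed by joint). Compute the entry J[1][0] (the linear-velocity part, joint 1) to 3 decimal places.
axis z_0 = ẑ; lever o_n−o_0 = (-2.2929,-1.2929,3.0000)
cross product → J_v[:, 0] = (1.2929,-2.2929,0.0000)
J_ω[:, 0] = z_0
entry J[1][0] = -2.2929

-2.293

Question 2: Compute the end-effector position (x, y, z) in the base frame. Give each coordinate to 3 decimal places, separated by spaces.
after link 1: o_1 = (-2.0000, 0.0000, 4.0000)
after link 2: o_2 = (-3.0000, -2.0000, 4.0000)
after link 3: o_3 = (-2.2929, -1.2929, 4.0000)
after link 4: o_4 = (-2.2929, -1.2929, 3.0000)

-2.293 -1.293 3.000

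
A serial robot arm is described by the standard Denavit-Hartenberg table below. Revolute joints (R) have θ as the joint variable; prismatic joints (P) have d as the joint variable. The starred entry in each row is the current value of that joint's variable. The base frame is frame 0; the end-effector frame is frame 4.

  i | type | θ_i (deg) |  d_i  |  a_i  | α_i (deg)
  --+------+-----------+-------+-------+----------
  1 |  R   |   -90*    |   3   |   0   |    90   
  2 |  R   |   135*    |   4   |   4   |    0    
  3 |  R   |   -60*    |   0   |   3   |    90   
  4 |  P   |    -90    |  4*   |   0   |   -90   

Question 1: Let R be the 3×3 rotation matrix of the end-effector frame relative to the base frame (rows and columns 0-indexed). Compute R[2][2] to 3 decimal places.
End-effector z-axis (col 2 of R) = (0.0000,-0.2588,0.9659)
R[2][2] = 0.9659

0.966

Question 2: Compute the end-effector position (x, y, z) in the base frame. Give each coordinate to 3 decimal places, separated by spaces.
-4.000 -1.812 7.691

after link 1: o_1 = (0.0000, 0.0000, 3.0000)
after link 2: o_2 = (-4.0000, 2.8284, 5.8284)
after link 3: o_3 = (-4.0000, 2.0520, 8.7262)
after link 4: o_4 = (-4.0000, -1.8117, 7.6909)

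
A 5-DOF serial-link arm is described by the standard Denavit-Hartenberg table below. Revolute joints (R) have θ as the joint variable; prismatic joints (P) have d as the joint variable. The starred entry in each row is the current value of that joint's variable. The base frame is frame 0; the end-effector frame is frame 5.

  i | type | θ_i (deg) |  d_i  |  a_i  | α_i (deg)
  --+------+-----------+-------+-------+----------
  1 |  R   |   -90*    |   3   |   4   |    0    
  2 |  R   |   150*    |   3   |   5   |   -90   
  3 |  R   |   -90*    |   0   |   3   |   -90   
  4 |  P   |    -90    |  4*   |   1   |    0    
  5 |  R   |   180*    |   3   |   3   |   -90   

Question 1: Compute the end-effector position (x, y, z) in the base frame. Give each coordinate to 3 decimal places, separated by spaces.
after link 1: o_1 = (0.0000, -4.0000, 3.0000)
after link 2: o_2 = (2.5000, 0.3301, 6.0000)
after link 3: o_3 = (2.5000, 0.3301, 9.0000)
after link 4: o_4 = (3.6340, 4.2942, 9.0000)
after link 5: o_5 = (7.7321, 5.3923, 9.0000)

7.732 5.392 9.000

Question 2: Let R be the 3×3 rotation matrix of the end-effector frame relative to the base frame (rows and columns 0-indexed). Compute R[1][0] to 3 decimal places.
End-effector x-axis (col 0 of R) = (0.8660,-0.5000,0.0000)
R[1][0] = -0.5000

-0.500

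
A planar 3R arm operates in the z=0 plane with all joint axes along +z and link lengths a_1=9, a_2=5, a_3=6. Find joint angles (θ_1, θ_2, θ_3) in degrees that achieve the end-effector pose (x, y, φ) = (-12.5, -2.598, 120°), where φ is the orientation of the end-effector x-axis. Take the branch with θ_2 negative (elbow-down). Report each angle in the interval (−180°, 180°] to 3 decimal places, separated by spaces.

wrist centre = target − a_3·(cos φ, sin φ) = (-9.5000, -7.7942)
cos θ_2 = (150.9988−9²−5²)/(2·9·5) = 0.5000; θ_2 = -60.0009° (elbow-down)
β = atan2(-7.7942,-9.5000) = -140.6333°; ψ = atan2(-4.3302,11.4999) = -20.6333°
θ_1 = β − ψ = -120.0000°
θ_3 = φ − θ_1 − θ_2 = -59.9991° (wrapped to (-180°,180°])

-120.000 -60.001 -59.999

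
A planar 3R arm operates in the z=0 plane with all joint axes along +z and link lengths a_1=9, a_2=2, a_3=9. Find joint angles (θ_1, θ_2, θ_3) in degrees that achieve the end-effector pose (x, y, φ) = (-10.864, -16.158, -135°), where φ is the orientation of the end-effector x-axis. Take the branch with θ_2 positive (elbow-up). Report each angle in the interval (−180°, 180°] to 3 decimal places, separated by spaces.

-120.002 30.011 -45.008

wrist centre = target − a_3·(cos φ, sin φ) = (-4.5000, -9.7940)
cos θ_2 = (116.1736−9²−2²)/(2·9·2) = 0.8659; θ_2 = 30.0107° (elbow-up)
β = atan2(-9.7940,-4.5000) = -114.6772°; ψ = atan2(1.0003,10.7319) = 5.3252°
θ_1 = β − ψ = -120.0024°
θ_3 = φ − θ_1 − θ_2 = -45.0083° (wrapped to (-180°,180°])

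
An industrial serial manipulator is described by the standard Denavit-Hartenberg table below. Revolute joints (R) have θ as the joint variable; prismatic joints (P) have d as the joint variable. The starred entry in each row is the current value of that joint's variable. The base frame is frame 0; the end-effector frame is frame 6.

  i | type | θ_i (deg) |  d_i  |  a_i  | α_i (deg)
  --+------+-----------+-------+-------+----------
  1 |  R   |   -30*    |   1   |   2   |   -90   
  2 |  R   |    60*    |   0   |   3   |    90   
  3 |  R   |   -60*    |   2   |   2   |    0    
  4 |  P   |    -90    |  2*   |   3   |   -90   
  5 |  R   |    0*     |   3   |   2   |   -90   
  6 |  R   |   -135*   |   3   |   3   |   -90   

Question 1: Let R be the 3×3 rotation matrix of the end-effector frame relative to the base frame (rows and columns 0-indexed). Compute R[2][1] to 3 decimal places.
0.500

End-effector y-axis (col 1 of R) = (0.7500,-0.4330,0.5000)
R[2][1] = 0.5000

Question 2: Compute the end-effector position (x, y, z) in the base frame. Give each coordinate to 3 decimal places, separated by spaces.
0.440 -9.037 -2.023

after link 1: o_1 = (1.7321, -1.0000, 1.0000)
after link 2: o_2 = (3.0311, -1.7500, -1.5981)
after link 3: o_3 = (4.0981, -4.3660, -1.4641)
after link 4: o_4 = (3.7231, -5.8816, 1.7859)
after link 5: o_5 = (1.8236, -8.9396, 1.9869)
after link 6: o_6 = (0.4401, -9.0374, -2.0227)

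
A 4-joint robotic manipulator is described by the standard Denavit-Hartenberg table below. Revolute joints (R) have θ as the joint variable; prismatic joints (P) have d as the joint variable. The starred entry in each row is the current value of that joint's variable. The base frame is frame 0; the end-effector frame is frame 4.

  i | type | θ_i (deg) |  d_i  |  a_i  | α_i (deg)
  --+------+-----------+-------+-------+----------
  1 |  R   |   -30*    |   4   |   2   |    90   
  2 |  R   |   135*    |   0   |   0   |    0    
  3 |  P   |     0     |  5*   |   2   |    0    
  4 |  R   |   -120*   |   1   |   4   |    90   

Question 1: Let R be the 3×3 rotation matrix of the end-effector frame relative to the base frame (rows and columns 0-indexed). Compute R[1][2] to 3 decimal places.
-0.129

End-effector z-axis (col 2 of R) = (0.2241,-0.1294,-0.9659)
R[1][2] = -0.1294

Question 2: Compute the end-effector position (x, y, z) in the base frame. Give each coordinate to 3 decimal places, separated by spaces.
after link 1: o_1 = (1.7321, -1.0000, 4.0000)
after link 2: o_2 = (1.7321, -1.0000, 4.0000)
after link 3: o_3 = (-1.9927, -4.6230, 5.4142)
after link 4: o_4 = (0.8534, -7.4209, 6.4495)

0.853 -7.421 6.449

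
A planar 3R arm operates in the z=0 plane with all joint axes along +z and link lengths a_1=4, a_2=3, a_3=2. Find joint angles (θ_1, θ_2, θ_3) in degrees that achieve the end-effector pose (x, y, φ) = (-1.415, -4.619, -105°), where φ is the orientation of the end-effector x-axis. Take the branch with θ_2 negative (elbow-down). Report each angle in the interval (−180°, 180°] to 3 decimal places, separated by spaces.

wrist centre = target − a_3·(cos φ, sin φ) = (-0.8974, -2.6871)
cos θ_2 = (8.0260−4²−3²)/(2·4·3) = -0.7072; θ_2 = -135.0115° (elbow-down)
β = atan2(-2.6871,-0.8974) = -108.4665°; ψ = atan2(-2.1209,1.8783) = -48.4721°
θ_1 = β − ψ = -59.9945°
θ_3 = φ − θ_1 − θ_2 = 90.0060° (wrapped to (-180°,180°])

-59.994 -135.012 90.006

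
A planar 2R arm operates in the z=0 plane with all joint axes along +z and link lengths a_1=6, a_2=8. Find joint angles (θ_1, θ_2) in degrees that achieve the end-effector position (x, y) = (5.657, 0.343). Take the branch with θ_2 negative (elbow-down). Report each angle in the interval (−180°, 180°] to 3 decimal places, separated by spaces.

89.997 -134.999

cos θ_2 = (32.1193−6²−8²)/(2·6·8) = -0.7071; θ_2 = -134.9987° (elbow-down)
β = atan2(0.3430,5.6570) = 3.4698°; ψ = atan2(-5.6570,0.3433) = -86.5275°
θ_1 = β − ψ = 89.9972°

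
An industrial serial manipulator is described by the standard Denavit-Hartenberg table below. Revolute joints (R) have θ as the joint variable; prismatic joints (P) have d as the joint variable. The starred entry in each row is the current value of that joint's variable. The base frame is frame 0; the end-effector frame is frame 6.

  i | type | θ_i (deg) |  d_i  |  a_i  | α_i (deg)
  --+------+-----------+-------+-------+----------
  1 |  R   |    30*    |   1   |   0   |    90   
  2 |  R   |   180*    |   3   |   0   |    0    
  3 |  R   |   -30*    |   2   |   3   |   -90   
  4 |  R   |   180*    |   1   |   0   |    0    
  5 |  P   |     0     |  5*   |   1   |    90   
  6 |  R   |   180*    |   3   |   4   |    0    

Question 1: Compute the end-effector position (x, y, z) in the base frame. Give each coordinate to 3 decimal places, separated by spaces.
-6.098 -5.830 -1.196

after link 1: o_1 = (0.0000, 0.0000, 1.0000)
after link 2: o_2 = (1.5000, -2.5981, 1.0000)
after link 3: o_3 = (0.2500, -5.6292, 2.5000)
after link 4: o_4 = (-0.1830, -5.8792, 1.6340)
after link 5: o_5 = (-1.5981, -6.6962, -3.1962)
after link 6: o_6 = (-6.0981, -5.8301, -1.1962)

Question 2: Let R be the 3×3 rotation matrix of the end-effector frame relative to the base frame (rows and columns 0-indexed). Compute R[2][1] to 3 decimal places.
0.866

End-effector y-axis (col 1 of R) = (0.4330,0.2500,0.8660)
R[2][1] = 0.8660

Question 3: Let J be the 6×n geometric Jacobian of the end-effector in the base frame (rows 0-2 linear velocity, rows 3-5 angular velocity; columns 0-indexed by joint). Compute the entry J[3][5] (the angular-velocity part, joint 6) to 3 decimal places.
axis z_5 = (-0.5000,0.8660,-0.0000); lever o_n−o_5 = (-4.5000,0.8660,2.0000)
cross product → J_v[:, 5] = (1.7321,1.0000,3.4641)
J_ω[:, 5] = z_5
entry J[3][5] = -0.5000

-0.500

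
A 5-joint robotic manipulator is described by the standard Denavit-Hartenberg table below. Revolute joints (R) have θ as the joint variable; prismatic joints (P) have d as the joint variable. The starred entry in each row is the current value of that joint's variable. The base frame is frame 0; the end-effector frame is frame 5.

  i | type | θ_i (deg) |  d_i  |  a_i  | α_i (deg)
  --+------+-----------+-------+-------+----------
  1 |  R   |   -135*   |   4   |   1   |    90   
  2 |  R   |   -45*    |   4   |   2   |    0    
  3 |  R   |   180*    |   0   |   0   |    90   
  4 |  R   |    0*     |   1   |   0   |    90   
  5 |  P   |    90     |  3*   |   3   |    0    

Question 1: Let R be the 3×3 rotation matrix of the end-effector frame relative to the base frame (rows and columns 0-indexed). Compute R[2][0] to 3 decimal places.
End-effector x-axis (col 0 of R) = (-0.5000,-0.5000,0.7071)
R[2][0] = 0.7071

0.707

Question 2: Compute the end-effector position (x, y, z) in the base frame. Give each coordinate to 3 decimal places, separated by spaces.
-4.414 -3.000 5.414

after link 1: o_1 = (-0.7071, -0.7071, 4.0000)
after link 2: o_2 = (-4.5355, 1.1213, 2.5858)
after link 3: o_3 = (-4.5355, 1.1213, 2.5858)
after link 4: o_4 = (-5.0355, 0.6213, 3.2929)
after link 5: o_5 = (-4.4142, -3.0000, 5.4142)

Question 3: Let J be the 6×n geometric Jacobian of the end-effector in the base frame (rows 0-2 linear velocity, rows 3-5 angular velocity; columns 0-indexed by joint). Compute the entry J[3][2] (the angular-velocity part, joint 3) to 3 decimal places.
-0.707

axis z_2 = (-0.7071,0.7071,0.0000); lever o_n−o_2 = (0.1213,-4.1213,2.8284)
cross product → J_v[:, 2] = (2.0000,2.0000,2.8284)
J_ω[:, 2] = z_2
entry J[3][2] = -0.7071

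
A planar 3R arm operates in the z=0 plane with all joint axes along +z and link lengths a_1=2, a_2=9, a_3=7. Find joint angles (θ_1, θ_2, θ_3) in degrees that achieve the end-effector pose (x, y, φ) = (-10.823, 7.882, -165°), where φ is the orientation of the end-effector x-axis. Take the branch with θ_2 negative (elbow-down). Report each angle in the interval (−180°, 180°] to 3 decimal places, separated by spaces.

149.983 -44.981 89.997

wrist centre = target − a_3·(cos φ, sin φ) = (-4.0615, 9.6937)
cos θ_2 = (110.4644−2²−9²)/(2·2·9) = 0.7073; θ_2 = -44.9807° (elbow-down)
β = atan2(9.6937,-4.0615) = 112.7329°; ψ = atan2(-6.3618,8.3661) = -37.2504°
θ_1 = β − ψ = 149.9833°
θ_3 = φ − θ_1 − θ_2 = 89.9974° (wrapped to (-180°,180°])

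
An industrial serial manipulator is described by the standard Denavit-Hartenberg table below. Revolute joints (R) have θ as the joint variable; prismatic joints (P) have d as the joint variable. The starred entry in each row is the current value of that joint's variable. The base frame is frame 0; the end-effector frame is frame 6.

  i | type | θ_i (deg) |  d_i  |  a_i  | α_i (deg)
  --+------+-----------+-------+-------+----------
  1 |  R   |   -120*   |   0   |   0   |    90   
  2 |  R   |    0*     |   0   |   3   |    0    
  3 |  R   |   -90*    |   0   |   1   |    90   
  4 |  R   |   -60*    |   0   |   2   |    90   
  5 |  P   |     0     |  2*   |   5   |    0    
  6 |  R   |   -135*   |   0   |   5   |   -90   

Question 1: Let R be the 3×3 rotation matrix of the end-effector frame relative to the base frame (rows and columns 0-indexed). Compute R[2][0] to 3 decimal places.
End-effector x-axis (col 0 of R) = (-0.8839,-0.3062,0.3536)
R[2][0] = 0.3536

0.354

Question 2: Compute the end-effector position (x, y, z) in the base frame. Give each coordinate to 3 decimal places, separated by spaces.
after link 1: o_1 = (0.0000, 0.0000, 0.0000)
after link 2: o_2 = (-1.5000, -2.5981, 0.0000)
after link 3: o_3 = (-1.5000, -2.5981, -1.0000)
after link 4: o_4 = (0.0000, -3.4641, -2.0000)
after link 5: o_5 = (4.6160, -6.1292, -2.7679)
after link 6: o_6 = (0.1966, -7.6601, -1.0002)

0.197 -7.660 -1.000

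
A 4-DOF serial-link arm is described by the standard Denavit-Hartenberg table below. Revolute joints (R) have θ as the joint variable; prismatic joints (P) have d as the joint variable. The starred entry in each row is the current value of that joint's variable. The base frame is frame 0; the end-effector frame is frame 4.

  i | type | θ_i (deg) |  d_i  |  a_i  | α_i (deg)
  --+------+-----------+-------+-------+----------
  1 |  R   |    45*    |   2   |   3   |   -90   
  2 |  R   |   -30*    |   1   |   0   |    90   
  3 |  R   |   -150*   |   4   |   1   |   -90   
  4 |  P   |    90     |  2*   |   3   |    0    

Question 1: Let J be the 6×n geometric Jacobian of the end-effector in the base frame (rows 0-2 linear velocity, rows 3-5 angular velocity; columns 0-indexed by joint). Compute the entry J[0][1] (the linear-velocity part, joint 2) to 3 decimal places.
0.660

axis z_1 = (-0.7071,0.7071,0.0000); lever o_n−o_1 = (0.5997,-1.1427,0.9330)
cross product → J_v[:, 1] = (0.6597,0.6597,0.3840)
J_ω[:, 1] = z_1
entry J[0][1] = 0.6597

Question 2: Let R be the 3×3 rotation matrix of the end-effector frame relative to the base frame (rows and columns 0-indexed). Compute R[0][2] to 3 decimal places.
End-effector z-axis (col 2 of R) = (0.9186,-0.3062,0.2500)
R[0][2] = 0.9186

0.919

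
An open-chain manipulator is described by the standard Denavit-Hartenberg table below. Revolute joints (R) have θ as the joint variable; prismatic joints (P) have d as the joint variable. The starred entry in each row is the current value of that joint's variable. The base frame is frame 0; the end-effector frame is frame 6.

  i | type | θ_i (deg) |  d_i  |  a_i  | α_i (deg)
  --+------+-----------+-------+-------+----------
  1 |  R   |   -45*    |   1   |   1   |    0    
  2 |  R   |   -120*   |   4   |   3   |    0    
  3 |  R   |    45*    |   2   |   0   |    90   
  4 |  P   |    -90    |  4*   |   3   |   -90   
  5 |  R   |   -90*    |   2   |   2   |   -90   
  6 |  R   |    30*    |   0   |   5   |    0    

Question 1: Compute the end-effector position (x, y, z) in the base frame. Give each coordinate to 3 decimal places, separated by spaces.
-10.887 4.115 4.000

after link 1: o_1 = (0.7071, -0.7071, 1.0000)
after link 2: o_2 = (-2.1907, -1.4836, 5.0000)
after link 3: o_3 = (-2.1907, -1.4836, 7.0000)
after link 4: o_4 = (-5.6548, 0.5164, 4.0000)
after link 5: o_5 = (-8.3868, -0.2156, 4.0000)
after link 6: o_6 = (-10.8868, 4.1145, 4.0000)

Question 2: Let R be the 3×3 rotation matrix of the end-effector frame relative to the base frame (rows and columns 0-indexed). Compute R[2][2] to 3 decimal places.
End-effector z-axis (col 2 of R) = (-0.0000,-0.0000,-1.0000)
R[2][2] = -1.0000

-1.000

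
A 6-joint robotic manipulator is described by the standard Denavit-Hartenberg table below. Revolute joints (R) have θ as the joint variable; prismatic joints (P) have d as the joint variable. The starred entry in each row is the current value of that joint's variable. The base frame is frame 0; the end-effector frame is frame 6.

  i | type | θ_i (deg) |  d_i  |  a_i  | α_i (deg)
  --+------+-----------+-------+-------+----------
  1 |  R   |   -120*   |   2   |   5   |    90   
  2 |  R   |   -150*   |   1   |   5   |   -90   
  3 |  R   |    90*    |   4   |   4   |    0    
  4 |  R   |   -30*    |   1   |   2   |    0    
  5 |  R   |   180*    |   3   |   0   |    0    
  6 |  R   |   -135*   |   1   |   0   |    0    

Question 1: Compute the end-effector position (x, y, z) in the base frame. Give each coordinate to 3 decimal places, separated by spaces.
after link 1: o_1 = (-2.5000, -4.3301, 2.0000)
after link 2: o_2 = (-1.2010, -0.0801, -0.5000)
after link 3: o_3 = (1.2631, -3.8122, -3.9641)
after link 4: o_4 = (2.9462, -4.3612, -5.3301)
after link 5: o_5 = (2.1962, -5.6603, -7.9282)
after link 6: o_6 = (1.9462, -6.0933, -8.7942)

1.946 -6.093 -8.794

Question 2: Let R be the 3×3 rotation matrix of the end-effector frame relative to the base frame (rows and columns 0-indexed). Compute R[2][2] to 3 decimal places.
End-effector z-axis (col 2 of R) = (-0.2500,-0.4330,-0.8660)
R[2][2] = -0.8660

-0.866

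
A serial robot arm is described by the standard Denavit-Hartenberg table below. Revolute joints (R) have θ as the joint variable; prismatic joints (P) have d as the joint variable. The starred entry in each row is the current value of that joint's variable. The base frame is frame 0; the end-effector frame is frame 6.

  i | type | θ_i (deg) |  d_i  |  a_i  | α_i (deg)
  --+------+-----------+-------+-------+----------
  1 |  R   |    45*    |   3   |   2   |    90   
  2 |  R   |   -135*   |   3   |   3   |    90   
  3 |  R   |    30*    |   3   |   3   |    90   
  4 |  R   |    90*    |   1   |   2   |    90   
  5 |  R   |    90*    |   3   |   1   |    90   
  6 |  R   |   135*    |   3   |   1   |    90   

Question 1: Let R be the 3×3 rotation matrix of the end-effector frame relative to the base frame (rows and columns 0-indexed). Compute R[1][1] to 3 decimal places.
End-effector y-axis (col 1 of R) = (-0.5000,-0.5000,0.7071)
R[1][1] = -0.5000

-0.500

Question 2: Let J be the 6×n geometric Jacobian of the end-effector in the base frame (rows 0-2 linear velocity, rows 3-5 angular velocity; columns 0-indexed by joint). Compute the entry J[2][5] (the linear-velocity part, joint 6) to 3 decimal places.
0.683

axis z_5 = (-0.5000,-0.5000,0.7071); lever o_n−o_5 = (-0.9464,-2.3124,1.9383)
cross product → J_v[:, 5] = (0.6660,0.3000,0.6830)
J_ω[:, 5] = z_5
entry J[2][5] = 0.6830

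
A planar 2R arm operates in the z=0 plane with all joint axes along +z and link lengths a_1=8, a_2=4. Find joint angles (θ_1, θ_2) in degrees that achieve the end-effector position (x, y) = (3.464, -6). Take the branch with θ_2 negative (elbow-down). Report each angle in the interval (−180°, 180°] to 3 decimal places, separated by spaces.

cos θ_2 = (47.9993−8²−4²)/(2·8·4) = -0.5000; θ_2 = -120.0007° (elbow-down)
β = atan2(-6.0000,3.4640) = -60.0007°; ψ = atan2(-3.4641,6.0000) = -30.0000°
θ_1 = β − ψ = -30.0007°

-30.001 -120.001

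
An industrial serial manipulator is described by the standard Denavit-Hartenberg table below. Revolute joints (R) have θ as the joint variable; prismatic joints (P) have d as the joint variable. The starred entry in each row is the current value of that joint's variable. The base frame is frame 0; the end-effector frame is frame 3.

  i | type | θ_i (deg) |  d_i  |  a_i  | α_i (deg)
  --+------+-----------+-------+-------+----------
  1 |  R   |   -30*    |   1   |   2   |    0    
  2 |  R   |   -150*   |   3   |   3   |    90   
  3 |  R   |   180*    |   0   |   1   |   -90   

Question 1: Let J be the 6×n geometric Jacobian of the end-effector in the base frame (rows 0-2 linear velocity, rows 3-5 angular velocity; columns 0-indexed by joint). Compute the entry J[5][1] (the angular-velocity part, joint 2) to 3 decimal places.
axis z_1 = (0.0000,0.0000,1.0000); lever o_n−o_1 = (-2.0000,0.0000,3.0000)
cross product → J_v[:, 1] = (0.0000,-2.0000,0.0000)
J_ω[:, 1] = z_1
entry J[5][1] = 1.0000

1.000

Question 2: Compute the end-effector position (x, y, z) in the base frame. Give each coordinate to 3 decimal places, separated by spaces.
-0.268 -1.000 4.000

after link 1: o_1 = (1.7321, -1.0000, 1.0000)
after link 2: o_2 = (-1.2679, -1.0000, 4.0000)
after link 3: o_3 = (-0.2679, -1.0000, 4.0000)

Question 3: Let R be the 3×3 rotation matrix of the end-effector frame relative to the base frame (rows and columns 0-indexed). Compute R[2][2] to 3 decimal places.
End-effector z-axis (col 2 of R) = (0.0000,0.0000,-1.0000)
R[2][2] = -1.0000

-1.000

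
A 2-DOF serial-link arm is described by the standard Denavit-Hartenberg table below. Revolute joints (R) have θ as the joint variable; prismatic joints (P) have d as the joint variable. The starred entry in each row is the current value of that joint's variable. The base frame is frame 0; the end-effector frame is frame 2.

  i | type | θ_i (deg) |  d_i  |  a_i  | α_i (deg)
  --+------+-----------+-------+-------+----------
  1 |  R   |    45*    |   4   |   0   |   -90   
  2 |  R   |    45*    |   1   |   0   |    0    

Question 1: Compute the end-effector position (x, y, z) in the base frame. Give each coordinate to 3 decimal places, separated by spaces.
-0.707 0.707 4.000

after link 1: o_1 = (0.0000, 0.0000, 4.0000)
after link 2: o_2 = (-0.7071, 0.7071, 4.0000)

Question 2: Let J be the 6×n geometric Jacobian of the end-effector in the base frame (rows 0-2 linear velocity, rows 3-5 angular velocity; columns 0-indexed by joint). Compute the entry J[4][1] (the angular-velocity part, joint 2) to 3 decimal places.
0.707

axis z_1 = (-0.7071,0.7071,0.0000); lever o_n−o_1 = (-0.7071,0.7071,0.0000)
cross product → J_v[:, 1] = (-0.0000,-0.0000,0.0000)
J_ω[:, 1] = z_1
entry J[4][1] = 0.7071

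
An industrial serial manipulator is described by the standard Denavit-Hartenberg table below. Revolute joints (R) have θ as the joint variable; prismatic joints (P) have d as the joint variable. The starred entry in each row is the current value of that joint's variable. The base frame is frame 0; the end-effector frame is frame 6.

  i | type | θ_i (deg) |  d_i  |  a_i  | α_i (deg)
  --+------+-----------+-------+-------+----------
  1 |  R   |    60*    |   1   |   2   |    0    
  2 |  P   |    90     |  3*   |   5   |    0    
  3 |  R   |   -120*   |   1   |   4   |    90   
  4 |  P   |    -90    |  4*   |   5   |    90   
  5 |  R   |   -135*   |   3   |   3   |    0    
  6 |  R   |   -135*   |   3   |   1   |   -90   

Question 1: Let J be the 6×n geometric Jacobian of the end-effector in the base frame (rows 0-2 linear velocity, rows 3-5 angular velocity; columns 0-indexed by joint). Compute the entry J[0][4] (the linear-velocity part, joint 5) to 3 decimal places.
-1.061

axis z_4 = (-0.8660,-0.5000,-0.0000); lever o_n−o_4 = (-5.7568,-2.0289,2.1213)
cross product → J_v[:, 4] = (-1.0607,1.8371,-1.1213)
J_ω[:, 4] = z_4
entry J[0][4] = -1.0607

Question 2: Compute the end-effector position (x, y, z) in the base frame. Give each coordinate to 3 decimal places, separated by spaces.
-3.623 0.739 2.121

after link 1: o_1 = (1.0000, 1.7321, 1.0000)
after link 2: o_2 = (-3.3301, 4.2321, 4.0000)
after link 3: o_3 = (0.1340, 6.2321, 5.0000)
after link 4: o_4 = (2.1340, 2.7679, 0.0000)
after link 5: o_5 = (-1.5248, 3.1051, 2.1213)
after link 6: o_6 = (-3.6228, 0.7390, 2.1213)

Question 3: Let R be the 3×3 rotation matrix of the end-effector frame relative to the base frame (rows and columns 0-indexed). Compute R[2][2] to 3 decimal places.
End-effector z-axis (col 2 of R) = (-0.0000,0.0000,1.0000)
R[2][2] = 1.0000

1.000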